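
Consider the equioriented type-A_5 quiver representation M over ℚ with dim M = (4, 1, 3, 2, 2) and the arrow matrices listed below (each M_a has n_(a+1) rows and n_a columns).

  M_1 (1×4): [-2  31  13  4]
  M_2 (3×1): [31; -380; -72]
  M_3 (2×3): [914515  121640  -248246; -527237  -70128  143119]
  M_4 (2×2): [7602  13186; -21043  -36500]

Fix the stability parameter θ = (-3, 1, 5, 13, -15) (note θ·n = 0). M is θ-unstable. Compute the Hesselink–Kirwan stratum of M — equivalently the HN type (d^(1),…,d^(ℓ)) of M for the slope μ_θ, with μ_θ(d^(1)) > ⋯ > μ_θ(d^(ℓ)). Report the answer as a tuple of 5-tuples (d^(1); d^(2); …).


Interval decomposition of M: I[1,1]^3, I[1,5], I[3,3], I[3,5].
HN type (ℓ=3): μ^(1)=5; μ^(2)=1; μ^(3)=-3

((0, 0, 1, 0, 0); (0, 1, 2, 2, 2); (4, 0, 0, 0, 0))


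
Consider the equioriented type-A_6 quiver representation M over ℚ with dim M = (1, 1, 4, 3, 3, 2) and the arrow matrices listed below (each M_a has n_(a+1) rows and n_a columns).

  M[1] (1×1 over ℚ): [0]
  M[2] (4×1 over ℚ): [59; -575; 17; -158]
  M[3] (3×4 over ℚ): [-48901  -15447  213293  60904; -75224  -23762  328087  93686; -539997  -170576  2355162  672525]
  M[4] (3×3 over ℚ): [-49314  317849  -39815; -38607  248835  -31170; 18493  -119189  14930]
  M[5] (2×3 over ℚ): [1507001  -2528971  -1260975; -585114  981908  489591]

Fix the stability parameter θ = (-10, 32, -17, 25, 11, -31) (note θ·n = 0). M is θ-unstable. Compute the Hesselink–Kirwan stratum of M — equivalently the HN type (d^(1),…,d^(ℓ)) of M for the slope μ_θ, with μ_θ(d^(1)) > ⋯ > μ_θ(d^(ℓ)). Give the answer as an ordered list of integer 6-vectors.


Barcode: M ≅ I[1,1], I[2,4], I[3,3], I[3,6]^2, I[5,5]. HN layers by μ_θ (6 steps, strictly decreasing):
  μ^(1)=25; μ^(2)=11; μ^(3)=15/2; μ^(4)=5/3; μ^(5)=-10; μ^(6)=-17

((0, 0, 0, 1, 0, 0); (0, 0, 0, 0, 1, 0); (0, 1, 1, 0, 0, 0); (0, 0, 0, 2, 2, 2); (1, 0, 0, 0, 0, 0); (0, 0, 3, 0, 0, 0))


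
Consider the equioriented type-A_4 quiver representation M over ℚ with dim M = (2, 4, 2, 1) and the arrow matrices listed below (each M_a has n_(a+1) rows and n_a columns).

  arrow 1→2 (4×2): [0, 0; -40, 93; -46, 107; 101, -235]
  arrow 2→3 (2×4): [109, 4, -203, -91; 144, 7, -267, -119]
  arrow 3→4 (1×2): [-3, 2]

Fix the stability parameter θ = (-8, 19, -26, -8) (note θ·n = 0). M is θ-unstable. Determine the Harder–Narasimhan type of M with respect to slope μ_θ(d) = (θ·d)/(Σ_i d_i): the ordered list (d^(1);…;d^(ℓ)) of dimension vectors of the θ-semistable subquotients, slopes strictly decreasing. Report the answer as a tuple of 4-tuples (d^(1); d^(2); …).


Interval decomposition of M: I[1,3], I[1,4], I[2,2]^2.
HN type (ℓ=4): μ^(1)=19; μ^(2)=-7/2; μ^(3)=-5; μ^(4)=-8

((0, 2, 0, 0); (0, 1, 1, 0); (0, 1, 1, 1); (2, 0, 0, 0))


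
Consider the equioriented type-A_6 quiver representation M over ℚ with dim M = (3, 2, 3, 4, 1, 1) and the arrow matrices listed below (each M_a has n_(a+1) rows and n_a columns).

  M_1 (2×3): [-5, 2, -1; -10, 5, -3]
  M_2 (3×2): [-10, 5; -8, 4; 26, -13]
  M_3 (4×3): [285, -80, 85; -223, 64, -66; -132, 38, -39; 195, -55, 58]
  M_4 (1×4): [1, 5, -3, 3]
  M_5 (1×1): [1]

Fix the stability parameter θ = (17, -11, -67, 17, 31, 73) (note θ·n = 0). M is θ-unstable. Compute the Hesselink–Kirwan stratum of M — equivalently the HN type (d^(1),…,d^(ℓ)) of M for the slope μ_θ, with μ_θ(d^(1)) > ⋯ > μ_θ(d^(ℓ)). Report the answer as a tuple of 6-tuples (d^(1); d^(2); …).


Via rank(M_{q-1}∘⋯∘M_p): M ≅ I[1,1], I[1,2], I[1,6], I[3,4]^2, I[4,4].
μ_θ-semistable layers: μ^(1)=73; μ^(2)=31; μ^(3)=17; μ^(4)=3; μ^(5)=-61/3; μ^(6)=-67

((0, 0, 0, 0, 0, 1); (0, 0, 0, 0, 1, 0); (1, 0, 0, 4, 0, 0); (1, 1, 0, 0, 0, 0); (1, 1, 1, 0, 0, 0); (0, 0, 2, 0, 0, 0))


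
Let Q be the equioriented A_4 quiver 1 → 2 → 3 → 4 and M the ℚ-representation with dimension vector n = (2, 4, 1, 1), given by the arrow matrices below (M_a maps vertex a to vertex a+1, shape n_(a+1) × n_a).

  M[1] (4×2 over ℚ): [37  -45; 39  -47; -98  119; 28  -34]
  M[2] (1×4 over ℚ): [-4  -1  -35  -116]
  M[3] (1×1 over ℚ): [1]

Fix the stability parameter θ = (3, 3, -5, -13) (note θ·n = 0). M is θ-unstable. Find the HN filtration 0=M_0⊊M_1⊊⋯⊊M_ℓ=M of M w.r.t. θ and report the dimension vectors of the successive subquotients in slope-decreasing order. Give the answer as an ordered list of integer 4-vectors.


Barcode: M ≅ I[1,2], I[1,4], I[2,2]^2. HN layers by μ_θ (2 steps, strictly decreasing):
  μ^(1)=3; μ^(2)=-3

((1, 3, 0, 0); (1, 1, 1, 1))


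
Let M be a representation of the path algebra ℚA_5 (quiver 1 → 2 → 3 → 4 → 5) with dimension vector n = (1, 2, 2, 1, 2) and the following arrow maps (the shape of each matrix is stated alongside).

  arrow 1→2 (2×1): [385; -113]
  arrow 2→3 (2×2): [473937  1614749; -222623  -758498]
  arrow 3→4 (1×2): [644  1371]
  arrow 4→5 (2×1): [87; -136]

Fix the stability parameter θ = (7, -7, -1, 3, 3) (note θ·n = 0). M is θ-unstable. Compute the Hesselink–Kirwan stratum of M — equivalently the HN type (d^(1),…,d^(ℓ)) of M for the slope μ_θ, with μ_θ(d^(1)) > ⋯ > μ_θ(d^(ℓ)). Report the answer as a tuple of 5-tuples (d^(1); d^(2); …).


Via rank(M_{q-1}∘⋯∘M_p): M ≅ I[1,5], I[2,3], I[5,5].
μ_θ-semistable layers: μ^(1)=3; μ^(2)=-1/3; μ^(3)=-1; μ^(4)=-7

((0, 0, 0, 1, 2); (1, 1, 1, 0, 0); (0, 0, 1, 0, 0); (0, 1, 0, 0, 0))


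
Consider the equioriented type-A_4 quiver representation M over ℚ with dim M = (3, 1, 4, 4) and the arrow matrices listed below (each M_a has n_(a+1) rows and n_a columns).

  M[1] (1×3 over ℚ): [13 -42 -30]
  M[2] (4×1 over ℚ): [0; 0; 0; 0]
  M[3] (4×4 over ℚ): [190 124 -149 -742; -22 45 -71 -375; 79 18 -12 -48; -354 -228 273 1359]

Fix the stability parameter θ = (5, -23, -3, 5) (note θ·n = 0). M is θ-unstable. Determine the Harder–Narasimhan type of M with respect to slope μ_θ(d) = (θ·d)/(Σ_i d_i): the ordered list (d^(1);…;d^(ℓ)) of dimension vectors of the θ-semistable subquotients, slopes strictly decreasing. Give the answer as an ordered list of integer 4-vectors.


Interval decomposition of M: I[1,1]^2, I[1,2], I[3,4]^4.
HN type (ℓ=3): μ^(1)=5; μ^(2)=-3; μ^(3)=-9

((2, 0, 0, 4); (0, 0, 4, 0); (1, 1, 0, 0))


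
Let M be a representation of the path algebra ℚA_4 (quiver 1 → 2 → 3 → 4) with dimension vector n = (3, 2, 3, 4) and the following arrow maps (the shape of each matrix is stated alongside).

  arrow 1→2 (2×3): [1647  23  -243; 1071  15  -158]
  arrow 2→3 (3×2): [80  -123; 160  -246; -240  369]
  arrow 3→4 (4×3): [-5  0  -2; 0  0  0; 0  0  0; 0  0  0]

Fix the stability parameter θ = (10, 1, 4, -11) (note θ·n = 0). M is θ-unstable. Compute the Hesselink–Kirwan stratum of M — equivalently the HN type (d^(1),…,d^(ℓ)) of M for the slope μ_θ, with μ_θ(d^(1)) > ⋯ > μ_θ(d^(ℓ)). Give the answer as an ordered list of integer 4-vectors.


Interval decomposition of M: I[1,1], I[1,2], I[1,4], I[3,3]^2, I[4,4]^3.
HN type (ℓ=5): μ^(1)=10; μ^(2)=11/2; μ^(3)=4; μ^(4)=1; μ^(5)=-11

((1, 0, 0, 0); (1, 1, 0, 0); (0, 0, 2, 0); (1, 1, 1, 1); (0, 0, 0, 3))


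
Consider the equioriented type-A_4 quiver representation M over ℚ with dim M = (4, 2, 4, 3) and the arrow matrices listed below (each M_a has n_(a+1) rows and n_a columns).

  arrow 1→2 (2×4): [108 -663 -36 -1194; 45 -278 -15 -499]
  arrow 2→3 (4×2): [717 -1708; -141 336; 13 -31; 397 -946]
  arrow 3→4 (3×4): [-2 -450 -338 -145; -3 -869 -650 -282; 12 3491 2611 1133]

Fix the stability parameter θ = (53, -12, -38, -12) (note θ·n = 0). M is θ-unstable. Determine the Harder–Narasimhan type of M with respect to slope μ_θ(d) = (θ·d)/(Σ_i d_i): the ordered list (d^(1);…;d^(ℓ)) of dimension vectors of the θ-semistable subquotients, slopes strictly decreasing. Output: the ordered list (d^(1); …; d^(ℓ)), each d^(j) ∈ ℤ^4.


Interval decomposition of M: I[1,1]^2, I[1,4]^2, I[3,3], I[3,4].
HN type (ℓ=4): μ^(1)=53; μ^(2)=-9/4; μ^(3)=-12; μ^(4)=-38

((2, 0, 0, 0); (2, 2, 2, 2); (0, 0, 0, 1); (0, 0, 2, 0))


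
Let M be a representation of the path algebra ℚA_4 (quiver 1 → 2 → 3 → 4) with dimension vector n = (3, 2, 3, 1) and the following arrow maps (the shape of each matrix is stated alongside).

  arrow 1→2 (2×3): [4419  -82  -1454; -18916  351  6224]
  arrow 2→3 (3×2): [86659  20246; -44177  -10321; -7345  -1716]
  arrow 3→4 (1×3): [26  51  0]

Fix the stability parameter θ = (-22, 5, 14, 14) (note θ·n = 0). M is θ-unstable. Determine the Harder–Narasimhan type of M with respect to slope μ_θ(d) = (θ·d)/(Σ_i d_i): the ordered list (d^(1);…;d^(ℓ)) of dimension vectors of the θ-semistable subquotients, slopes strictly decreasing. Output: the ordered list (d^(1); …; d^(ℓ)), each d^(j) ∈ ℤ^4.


Interval decomposition of M: I[1,1], I[1,3], I[1,4], I[3,3].
HN type (ℓ=3): μ^(1)=14; μ^(2)=5; μ^(3)=-22

((0, 0, 3, 1); (0, 2, 0, 0); (3, 0, 0, 0))


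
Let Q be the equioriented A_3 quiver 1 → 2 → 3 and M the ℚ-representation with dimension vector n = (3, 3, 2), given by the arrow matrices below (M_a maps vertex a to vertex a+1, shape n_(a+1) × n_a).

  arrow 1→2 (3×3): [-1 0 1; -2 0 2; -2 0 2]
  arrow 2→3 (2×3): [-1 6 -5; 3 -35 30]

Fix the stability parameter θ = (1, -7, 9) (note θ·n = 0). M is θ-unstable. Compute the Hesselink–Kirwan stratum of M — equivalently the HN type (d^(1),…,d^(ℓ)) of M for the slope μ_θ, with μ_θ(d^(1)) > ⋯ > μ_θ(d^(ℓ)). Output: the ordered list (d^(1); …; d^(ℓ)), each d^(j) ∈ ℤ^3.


Interval decomposition of M: I[1,1]^2, I[1,3], I[2,2], I[2,3].
HN type (ℓ=4): μ^(1)=9; μ^(2)=1; μ^(3)=-3; μ^(4)=-7

((0, 0, 2); (2, 0, 0); (1, 1, 0); (0, 2, 0))


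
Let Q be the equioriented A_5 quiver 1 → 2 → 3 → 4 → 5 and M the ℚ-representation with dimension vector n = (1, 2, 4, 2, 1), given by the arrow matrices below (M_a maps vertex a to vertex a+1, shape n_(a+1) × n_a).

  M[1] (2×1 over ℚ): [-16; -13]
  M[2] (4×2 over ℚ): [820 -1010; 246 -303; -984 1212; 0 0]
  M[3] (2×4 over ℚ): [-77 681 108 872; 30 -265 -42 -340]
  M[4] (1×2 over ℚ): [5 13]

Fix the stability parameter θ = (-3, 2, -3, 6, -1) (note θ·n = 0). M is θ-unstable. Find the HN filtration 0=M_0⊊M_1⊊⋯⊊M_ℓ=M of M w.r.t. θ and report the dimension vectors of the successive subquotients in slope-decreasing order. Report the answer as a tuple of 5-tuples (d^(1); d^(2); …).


Via rank(M_{q-1}∘⋯∘M_p): M ≅ I[1,5], I[2,2], I[3,3]^2, I[3,4].
μ_θ-semistable layers: μ^(1)=6; μ^(2)=5/2; μ^(3)=2; μ^(4)=-1/2; μ^(5)=-3

((0, 0, 0, 1, 0); (0, 0, 0, 1, 1); (0, 1, 0, 0, 0); (0, 1, 1, 0, 0); (1, 0, 3, 0, 0))


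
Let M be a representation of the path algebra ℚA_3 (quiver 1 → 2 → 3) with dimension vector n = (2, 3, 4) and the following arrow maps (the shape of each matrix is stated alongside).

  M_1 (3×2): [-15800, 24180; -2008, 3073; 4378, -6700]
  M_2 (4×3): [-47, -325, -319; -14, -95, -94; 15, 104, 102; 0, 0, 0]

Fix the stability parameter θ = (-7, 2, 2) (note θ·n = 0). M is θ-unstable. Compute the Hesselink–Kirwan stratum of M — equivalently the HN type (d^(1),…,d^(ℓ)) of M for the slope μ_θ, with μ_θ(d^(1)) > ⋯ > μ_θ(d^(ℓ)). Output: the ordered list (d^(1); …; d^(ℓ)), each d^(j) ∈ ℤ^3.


Interval decomposition of M: I[1,3]^2, I[2,3], I[3,3].
HN type (ℓ=2): μ^(1)=2; μ^(2)=-7

((0, 3, 4); (2, 0, 0))


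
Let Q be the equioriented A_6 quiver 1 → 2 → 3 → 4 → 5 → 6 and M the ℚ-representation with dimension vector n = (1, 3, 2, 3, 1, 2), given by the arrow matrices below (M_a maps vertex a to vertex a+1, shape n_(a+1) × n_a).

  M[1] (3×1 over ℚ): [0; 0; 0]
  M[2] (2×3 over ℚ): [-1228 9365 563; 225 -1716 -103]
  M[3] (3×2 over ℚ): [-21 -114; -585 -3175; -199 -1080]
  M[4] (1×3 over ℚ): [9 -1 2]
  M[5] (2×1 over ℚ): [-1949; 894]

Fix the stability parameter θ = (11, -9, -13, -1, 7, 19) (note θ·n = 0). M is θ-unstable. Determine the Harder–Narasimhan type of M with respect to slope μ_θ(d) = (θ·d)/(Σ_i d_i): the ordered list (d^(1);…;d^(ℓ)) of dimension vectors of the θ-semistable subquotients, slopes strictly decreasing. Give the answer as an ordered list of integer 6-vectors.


Barcode: M ≅ I[1,1], I[2,2], I[2,4], I[2,6], I[4,4], I[6,6]. HN layers by μ_θ (6 steps, strictly decreasing):
  μ^(1)=19; μ^(2)=11; μ^(3)=7; μ^(4)=-1; μ^(5)=-9; μ^(6)=-11

((0, 0, 0, 0, 0, 2); (1, 0, 0, 0, 0, 0); (0, 0, 0, 0, 1, 0); (0, 0, 0, 3, 0, 0); (0, 1, 0, 0, 0, 0); (0, 2, 2, 0, 0, 0))


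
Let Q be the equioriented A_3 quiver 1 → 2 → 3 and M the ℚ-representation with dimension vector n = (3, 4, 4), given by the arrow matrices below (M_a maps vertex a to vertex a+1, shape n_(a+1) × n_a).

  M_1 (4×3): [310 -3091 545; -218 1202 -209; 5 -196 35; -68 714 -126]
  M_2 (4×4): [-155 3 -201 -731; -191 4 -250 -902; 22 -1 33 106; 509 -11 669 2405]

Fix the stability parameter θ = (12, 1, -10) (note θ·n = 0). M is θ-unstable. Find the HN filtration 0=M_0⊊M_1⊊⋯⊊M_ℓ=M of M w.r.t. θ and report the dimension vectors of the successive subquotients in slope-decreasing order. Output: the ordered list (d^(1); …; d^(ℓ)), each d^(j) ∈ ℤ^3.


Via rank(M_{q-1}∘⋯∘M_p): M ≅ I[1,2], I[1,3]^2, I[2,3], I[3,3].
μ_θ-semistable layers: μ^(1)=13/2; μ^(2)=1; μ^(3)=-9/2; μ^(4)=-10

((1, 1, 0); (2, 2, 2); (0, 1, 1); (0, 0, 1))


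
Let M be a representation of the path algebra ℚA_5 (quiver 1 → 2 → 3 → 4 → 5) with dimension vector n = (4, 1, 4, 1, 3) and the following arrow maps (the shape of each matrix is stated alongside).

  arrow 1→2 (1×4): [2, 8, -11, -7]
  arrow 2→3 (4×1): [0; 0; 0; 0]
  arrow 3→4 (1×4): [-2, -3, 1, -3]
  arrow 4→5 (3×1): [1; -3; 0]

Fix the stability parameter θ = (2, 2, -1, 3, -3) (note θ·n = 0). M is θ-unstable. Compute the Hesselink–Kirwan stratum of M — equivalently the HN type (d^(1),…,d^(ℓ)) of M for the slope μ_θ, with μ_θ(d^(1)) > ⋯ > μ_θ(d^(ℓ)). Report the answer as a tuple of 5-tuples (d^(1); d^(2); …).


Interval decomposition of M: I[1,1]^3, I[1,2], I[3,3]^3, I[3,5], I[5,5]^2.
HN type (ℓ=4): μ^(1)=2; μ^(2)=0; μ^(3)=-1; μ^(4)=-3

((4, 1, 0, 0, 0); (0, 0, 0, 1, 1); (0, 0, 4, 0, 0); (0, 0, 0, 0, 2))


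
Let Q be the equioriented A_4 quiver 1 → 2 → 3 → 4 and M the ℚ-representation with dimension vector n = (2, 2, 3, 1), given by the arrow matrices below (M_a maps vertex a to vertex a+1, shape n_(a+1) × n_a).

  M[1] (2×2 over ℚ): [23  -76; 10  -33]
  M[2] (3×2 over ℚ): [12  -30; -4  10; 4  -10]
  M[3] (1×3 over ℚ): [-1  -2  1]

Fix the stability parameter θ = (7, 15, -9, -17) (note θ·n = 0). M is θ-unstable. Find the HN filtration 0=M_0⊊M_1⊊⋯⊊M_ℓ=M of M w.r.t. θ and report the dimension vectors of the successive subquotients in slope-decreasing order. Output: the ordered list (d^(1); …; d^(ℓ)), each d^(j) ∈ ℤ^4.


Interval decomposition of M: I[1,2], I[1,3], I[3,3], I[3,4].
HN type (ℓ=5): μ^(1)=15; μ^(2)=7; μ^(3)=13/3; μ^(4)=-9; μ^(5)=-13

((0, 1, 0, 0); (1, 0, 0, 0); (1, 1, 1, 0); (0, 0, 1, 0); (0, 0, 1, 1))


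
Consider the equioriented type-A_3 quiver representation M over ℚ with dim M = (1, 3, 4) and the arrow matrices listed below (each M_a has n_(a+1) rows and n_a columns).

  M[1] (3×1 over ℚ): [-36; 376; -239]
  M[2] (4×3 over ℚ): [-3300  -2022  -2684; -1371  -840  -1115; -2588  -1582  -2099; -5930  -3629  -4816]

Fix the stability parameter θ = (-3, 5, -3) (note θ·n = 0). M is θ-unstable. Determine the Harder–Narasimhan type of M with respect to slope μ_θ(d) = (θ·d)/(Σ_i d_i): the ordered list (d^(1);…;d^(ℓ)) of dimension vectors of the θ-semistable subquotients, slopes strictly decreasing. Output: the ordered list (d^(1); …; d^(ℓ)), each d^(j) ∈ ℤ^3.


Barcode: M ≅ I[1,3], I[2,3]^2, I[3,3]. HN layers by μ_θ (2 steps, strictly decreasing):
  μ^(1)=1; μ^(2)=-3

((0, 3, 3); (1, 0, 1))


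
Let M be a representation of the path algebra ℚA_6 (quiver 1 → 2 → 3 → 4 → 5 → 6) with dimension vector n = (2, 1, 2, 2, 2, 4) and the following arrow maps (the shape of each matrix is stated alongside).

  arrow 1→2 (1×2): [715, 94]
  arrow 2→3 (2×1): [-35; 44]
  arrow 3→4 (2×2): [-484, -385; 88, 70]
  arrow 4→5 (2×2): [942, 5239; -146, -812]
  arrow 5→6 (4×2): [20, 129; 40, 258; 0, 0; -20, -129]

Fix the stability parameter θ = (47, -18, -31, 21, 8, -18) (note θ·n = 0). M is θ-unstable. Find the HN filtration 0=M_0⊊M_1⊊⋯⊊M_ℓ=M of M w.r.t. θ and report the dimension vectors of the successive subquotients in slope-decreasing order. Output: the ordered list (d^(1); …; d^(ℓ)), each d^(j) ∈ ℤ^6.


Via rank(M_{q-1}∘⋯∘M_p): M ≅ I[1,1], I[1,3], I[3,6], I[4,5], I[6,6]^3.
μ_θ-semistable layers: μ^(1)=47; μ^(2)=29/2; μ^(3)=11/3; μ^(4)=-2/3; μ^(5)=-18; μ^(6)=-31

((1, 0, 0, 0, 0, 0); (0, 0, 0, 1, 1, 0); (0, 0, 0, 1, 1, 1); (1, 1, 1, 0, 0, 0); (0, 0, 0, 0, 0, 3); (0, 0, 1, 0, 0, 0))


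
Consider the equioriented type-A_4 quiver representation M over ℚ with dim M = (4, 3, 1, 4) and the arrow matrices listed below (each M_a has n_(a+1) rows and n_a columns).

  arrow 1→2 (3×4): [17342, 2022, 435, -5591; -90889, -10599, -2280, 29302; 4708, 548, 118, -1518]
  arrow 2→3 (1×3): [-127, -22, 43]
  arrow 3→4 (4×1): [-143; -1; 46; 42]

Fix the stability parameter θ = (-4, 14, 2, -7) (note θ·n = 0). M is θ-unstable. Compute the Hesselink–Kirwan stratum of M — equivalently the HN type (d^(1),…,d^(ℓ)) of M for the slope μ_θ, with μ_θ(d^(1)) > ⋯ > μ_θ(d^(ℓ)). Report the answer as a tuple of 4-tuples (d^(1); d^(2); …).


Via rank(M_{q-1}∘⋯∘M_p): M ≅ I[1,1]^2, I[1,2], I[1,4], I[2,2], I[4,4]^3.
μ_θ-semistable layers: μ^(1)=14; μ^(2)=3; μ^(3)=-4; μ^(4)=-7

((0, 2, 0, 0); (0, 1, 1, 1); (4, 0, 0, 0); (0, 0, 0, 3))


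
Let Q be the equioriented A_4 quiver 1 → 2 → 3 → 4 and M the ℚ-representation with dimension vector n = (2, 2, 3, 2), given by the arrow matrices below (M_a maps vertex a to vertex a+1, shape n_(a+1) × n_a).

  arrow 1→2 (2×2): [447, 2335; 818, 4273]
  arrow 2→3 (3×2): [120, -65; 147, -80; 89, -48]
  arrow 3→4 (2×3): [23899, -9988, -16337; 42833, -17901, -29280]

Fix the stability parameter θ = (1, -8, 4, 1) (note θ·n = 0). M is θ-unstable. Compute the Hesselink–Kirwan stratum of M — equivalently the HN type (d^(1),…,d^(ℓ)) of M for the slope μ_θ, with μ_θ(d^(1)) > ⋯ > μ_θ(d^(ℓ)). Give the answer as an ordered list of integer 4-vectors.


Barcode: M ≅ I[1,4]^2, I[3,3]. HN layers by μ_θ (3 steps, strictly decreasing):
  μ^(1)=4; μ^(2)=5/2; μ^(3)=-7/2

((0, 0, 1, 0); (0, 0, 2, 2); (2, 2, 0, 0))


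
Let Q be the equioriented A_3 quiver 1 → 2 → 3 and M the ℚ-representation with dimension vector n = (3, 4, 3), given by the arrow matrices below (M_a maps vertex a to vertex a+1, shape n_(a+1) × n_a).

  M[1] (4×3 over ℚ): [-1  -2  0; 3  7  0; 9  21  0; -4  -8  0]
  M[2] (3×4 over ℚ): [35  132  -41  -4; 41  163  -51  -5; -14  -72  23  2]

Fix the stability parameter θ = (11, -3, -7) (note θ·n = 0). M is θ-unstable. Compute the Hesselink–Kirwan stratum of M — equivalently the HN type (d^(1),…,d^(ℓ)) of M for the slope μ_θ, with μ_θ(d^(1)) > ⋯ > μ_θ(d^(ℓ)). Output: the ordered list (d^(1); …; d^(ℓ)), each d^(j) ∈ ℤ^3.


Via rank(M_{q-1}∘⋯∘M_p): M ≅ I[1,1], I[1,3]^2, I[2,2], I[2,3].
μ_θ-semistable layers: μ^(1)=11; μ^(2)=1/3; μ^(3)=-3; μ^(4)=-5

((1, 0, 0); (2, 2, 2); (0, 1, 0); (0, 1, 1))


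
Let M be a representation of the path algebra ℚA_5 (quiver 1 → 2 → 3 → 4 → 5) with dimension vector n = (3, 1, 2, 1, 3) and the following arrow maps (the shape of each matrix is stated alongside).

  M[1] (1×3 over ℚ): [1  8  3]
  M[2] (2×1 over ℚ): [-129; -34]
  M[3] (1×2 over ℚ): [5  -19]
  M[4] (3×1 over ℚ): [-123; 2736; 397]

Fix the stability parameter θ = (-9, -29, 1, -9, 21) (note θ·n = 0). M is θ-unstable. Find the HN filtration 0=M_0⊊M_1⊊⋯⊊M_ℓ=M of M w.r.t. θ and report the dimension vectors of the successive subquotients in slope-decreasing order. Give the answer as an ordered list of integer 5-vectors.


Barcode: M ≅ I[1,1]^2, I[1,5], I[3,3], I[5,5]^2. HN layers by μ_θ (5 steps, strictly decreasing):
  μ^(1)=21; μ^(2)=1; μ^(3)=-4; μ^(4)=-9; μ^(5)=-19

((0, 0, 0, 0, 3); (0, 0, 1, 0, 0); (0, 0, 1, 1, 0); (2, 0, 0, 0, 0); (1, 1, 0, 0, 0))


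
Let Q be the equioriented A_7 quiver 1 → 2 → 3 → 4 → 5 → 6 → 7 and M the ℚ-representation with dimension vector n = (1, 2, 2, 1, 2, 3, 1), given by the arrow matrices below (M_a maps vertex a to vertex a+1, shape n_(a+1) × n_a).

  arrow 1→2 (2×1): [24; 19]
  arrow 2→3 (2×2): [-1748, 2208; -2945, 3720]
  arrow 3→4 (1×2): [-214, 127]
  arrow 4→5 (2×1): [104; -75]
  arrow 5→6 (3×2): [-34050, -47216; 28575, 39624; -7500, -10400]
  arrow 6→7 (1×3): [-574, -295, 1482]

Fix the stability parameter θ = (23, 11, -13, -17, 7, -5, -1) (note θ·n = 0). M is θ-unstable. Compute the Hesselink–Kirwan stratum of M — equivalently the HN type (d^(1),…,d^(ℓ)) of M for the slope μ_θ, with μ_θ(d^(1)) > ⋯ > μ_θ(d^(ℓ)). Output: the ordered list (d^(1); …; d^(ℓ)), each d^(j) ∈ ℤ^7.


Interval decomposition of M: I[1,2], I[2,5], I[3,3], I[5,7], I[6,6]^2.
HN type (ℓ=6): μ^(1)=17; μ^(2)=7; μ^(3)=1/3; μ^(4)=-5; μ^(5)=-19/3; μ^(6)=-13

((1, 1, 0, 0, 0, 0, 0); (0, 0, 0, 0, 1, 0, 0); (0, 0, 0, 0, 1, 1, 1); (0, 0, 0, 0, 0, 2, 0); (0, 1, 1, 1, 0, 0, 0); (0, 0, 1, 0, 0, 0, 0))


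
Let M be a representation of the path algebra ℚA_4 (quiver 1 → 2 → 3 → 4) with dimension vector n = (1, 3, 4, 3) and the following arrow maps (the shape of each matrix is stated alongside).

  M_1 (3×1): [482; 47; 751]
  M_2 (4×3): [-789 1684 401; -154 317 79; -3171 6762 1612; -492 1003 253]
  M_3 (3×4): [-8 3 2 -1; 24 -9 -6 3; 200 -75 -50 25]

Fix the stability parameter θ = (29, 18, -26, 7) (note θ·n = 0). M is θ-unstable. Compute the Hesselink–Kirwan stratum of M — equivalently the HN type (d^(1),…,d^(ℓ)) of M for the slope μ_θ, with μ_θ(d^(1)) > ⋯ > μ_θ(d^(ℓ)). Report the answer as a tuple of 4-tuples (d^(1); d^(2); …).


Via rank(M_{q-1}∘⋯∘M_p): M ≅ I[1,3], I[2,3]^2, I[3,4], I[4,4]^2.
μ_θ-semistable layers: μ^(1)=7; μ^(2)=-4; μ^(3)=-26

((1, 1, 1, 3); (0, 2, 2, 0); (0, 0, 1, 0))


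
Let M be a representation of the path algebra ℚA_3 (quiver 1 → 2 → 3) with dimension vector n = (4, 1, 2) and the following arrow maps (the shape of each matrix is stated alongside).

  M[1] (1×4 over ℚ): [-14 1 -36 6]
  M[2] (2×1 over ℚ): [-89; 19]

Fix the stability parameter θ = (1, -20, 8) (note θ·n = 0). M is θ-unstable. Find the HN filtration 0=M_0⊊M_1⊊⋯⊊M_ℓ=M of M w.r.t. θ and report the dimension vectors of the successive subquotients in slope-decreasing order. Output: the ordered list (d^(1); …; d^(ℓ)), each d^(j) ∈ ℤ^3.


Interval decomposition of M: I[1,1]^3, I[1,3], I[3,3].
HN type (ℓ=3): μ^(1)=8; μ^(2)=1; μ^(3)=-19/2

((0, 0, 2); (3, 0, 0); (1, 1, 0))


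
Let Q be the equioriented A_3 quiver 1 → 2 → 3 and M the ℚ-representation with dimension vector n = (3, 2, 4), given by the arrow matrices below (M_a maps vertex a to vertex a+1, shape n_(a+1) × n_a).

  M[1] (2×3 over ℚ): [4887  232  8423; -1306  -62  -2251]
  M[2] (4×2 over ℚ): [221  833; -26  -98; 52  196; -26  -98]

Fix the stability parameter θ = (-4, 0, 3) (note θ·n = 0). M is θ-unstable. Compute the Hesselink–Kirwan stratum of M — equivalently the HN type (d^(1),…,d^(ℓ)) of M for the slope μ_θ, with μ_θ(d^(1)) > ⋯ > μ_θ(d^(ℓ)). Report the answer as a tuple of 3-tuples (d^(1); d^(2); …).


Barcode: M ≅ I[1,1], I[1,2], I[1,3], I[3,3]^3. HN layers by μ_θ (3 steps, strictly decreasing):
  μ^(1)=3; μ^(2)=0; μ^(3)=-4

((0, 0, 4); (0, 2, 0); (3, 0, 0))


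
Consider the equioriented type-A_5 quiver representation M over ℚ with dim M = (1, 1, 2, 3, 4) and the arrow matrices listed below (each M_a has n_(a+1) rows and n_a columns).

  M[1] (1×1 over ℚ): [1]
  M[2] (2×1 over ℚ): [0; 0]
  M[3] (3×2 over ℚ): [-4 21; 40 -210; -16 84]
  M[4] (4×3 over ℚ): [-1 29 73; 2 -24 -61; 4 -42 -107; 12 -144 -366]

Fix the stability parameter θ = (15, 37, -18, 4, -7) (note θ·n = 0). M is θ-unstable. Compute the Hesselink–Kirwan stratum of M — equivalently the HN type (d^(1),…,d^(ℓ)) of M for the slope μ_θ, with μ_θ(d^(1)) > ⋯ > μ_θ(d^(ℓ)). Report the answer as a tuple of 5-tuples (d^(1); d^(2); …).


Via rank(M_{q-1}∘⋯∘M_p): M ≅ I[1,2], I[3,3], I[3,5], I[4,4], I[4,5], I[5,5]^2.
μ_θ-semistable layers: μ^(1)=37; μ^(2)=15; μ^(3)=4; μ^(4)=-3/2; μ^(5)=-7; μ^(6)=-18

((0, 1, 0, 0, 0); (1, 0, 0, 0, 0); (0, 0, 0, 1, 0); (0, 0, 0, 2, 2); (0, 0, 0, 0, 2); (0, 0, 2, 0, 0))


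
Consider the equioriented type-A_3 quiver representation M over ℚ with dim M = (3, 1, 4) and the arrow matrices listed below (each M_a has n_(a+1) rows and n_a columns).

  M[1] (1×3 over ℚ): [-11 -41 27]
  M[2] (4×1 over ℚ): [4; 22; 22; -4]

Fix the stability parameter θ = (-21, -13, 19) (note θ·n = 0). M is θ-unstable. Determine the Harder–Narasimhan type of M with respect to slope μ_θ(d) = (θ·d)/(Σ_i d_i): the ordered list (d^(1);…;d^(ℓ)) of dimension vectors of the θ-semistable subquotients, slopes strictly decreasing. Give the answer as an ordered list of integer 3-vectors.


Interval decomposition of M: I[1,1]^2, I[1,3], I[3,3]^3.
HN type (ℓ=3): μ^(1)=19; μ^(2)=-13; μ^(3)=-21

((0, 0, 4); (0, 1, 0); (3, 0, 0))


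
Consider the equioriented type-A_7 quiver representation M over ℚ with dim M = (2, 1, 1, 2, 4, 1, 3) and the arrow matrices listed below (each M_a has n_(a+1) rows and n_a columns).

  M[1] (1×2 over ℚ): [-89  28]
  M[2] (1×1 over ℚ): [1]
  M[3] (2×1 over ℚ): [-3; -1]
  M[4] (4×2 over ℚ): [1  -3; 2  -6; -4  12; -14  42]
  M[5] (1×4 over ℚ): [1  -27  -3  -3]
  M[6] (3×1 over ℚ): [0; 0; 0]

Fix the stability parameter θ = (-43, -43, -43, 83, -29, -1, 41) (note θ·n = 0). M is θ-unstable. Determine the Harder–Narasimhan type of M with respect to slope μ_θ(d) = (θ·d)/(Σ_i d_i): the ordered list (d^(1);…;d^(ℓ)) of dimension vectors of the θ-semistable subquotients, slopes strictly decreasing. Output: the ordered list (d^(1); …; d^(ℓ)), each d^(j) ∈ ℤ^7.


Interval decomposition of M: I[1,1], I[1,4], I[4,6], I[5,5]^3, I[7,7]^3.
HN type (ℓ=5): μ^(1)=83; μ^(2)=41; μ^(3)=53/3; μ^(4)=-29; μ^(5)=-43

((0, 0, 0, 1, 0, 0, 0); (0, 0, 0, 0, 0, 0, 3); (0, 0, 0, 1, 1, 1, 0); (0, 0, 0, 0, 3, 0, 0); (2, 1, 1, 0, 0, 0, 0))


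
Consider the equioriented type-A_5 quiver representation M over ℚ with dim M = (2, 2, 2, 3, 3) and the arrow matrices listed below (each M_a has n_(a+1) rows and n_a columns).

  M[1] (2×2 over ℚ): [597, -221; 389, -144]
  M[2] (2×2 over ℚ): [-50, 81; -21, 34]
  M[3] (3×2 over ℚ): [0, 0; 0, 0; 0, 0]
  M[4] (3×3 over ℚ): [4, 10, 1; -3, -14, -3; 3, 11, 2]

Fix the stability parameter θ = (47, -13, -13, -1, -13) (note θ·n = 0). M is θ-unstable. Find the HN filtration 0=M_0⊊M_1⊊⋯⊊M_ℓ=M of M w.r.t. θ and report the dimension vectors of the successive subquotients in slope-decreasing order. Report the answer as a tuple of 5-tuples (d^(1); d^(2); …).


Via rank(M_{q-1}∘⋯∘M_p): M ≅ I[1,3]^2, I[4,5]^3.
μ_θ-semistable layers: μ^(1)=7; μ^(2)=-7

((2, 2, 2, 0, 0); (0, 0, 0, 3, 3))


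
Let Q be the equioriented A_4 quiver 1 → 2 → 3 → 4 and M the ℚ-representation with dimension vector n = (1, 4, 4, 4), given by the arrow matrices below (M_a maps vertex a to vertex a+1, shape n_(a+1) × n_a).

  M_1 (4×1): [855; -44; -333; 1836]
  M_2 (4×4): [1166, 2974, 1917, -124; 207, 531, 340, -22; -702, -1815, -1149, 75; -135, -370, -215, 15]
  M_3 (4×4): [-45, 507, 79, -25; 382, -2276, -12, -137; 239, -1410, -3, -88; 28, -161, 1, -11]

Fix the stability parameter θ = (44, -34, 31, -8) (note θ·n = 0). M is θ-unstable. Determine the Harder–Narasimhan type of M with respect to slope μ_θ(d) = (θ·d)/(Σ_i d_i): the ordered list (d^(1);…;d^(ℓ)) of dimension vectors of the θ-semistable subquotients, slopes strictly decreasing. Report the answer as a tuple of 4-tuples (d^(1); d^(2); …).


Via rank(M_{q-1}∘⋯∘M_p): M ≅ I[1,4], I[2,2], I[2,4]^2, I[3,4].
μ_θ-semistable layers: μ^(1)=23/2; μ^(2)=5; μ^(3)=-34

((0, 0, 4, 4); (1, 1, 0, 0); (0, 3, 0, 0))


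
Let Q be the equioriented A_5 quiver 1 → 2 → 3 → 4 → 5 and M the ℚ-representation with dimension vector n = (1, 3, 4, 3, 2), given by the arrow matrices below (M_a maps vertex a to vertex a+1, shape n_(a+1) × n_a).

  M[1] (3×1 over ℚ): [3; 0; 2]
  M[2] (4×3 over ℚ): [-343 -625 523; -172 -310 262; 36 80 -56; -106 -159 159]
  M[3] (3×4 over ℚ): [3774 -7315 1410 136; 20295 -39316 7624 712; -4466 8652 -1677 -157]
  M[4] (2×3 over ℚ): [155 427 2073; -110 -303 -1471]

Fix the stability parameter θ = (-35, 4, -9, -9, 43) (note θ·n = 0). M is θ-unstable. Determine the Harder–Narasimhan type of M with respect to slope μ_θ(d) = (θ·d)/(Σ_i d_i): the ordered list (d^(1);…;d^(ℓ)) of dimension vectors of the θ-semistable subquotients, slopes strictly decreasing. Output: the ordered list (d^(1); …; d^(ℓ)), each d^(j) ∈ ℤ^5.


Interval decomposition of M: I[1,5], I[2,2], I[2,5], I[3,3], I[3,4].
HN type (ℓ=5): μ^(1)=43; μ^(2)=4; μ^(3)=-14/3; μ^(4)=-9; μ^(5)=-35

((0, 0, 0, 0, 2); (0, 1, 0, 0, 0); (0, 2, 2, 2, 0); (0, 0, 2, 1, 0); (1, 0, 0, 0, 0))


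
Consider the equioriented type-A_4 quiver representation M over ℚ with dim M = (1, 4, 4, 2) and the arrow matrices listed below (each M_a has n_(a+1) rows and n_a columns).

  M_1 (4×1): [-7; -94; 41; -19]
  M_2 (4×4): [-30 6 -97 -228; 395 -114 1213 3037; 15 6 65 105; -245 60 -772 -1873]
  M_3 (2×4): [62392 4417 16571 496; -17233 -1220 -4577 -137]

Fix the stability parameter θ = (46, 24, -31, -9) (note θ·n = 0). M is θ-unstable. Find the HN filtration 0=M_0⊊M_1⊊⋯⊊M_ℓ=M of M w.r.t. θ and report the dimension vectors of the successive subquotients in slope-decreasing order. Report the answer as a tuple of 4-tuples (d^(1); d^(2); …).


Barcode: M ≅ I[1,3], I[2,2]^2, I[2,3], I[3,4]^2. HN layers by μ_θ (5 steps, strictly decreasing):
  μ^(1)=24; μ^(2)=13; μ^(3)=-7/2; μ^(4)=-9; μ^(5)=-31

((0, 2, 0, 0); (1, 1, 1, 0); (0, 1, 1, 0); (0, 0, 0, 2); (0, 0, 2, 0))


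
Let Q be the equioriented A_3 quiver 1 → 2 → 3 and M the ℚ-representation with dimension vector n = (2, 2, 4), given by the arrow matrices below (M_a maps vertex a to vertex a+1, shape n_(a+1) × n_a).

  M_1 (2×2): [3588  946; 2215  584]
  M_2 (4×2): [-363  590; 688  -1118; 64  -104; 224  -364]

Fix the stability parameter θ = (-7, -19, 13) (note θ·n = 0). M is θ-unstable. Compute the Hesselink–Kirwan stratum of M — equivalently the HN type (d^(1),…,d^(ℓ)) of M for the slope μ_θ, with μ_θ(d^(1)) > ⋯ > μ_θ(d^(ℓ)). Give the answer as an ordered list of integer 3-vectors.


Interval decomposition of M: I[1,3]^2, I[3,3]^2.
HN type (ℓ=2): μ^(1)=13; μ^(2)=-13

((0, 0, 4); (2, 2, 0))


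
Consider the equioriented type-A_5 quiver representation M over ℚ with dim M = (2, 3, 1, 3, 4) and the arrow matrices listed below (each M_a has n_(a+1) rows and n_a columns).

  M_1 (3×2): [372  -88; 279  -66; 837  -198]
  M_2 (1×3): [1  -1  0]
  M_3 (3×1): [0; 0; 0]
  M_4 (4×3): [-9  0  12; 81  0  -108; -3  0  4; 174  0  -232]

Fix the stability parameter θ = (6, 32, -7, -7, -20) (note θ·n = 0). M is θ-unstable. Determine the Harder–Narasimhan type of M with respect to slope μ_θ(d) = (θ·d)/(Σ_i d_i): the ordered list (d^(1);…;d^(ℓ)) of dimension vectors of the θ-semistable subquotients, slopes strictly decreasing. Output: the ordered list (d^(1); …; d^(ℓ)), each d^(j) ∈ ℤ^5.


Interval decomposition of M: I[1,1], I[1,3], I[2,2]^2, I[4,4]^2, I[4,5], I[5,5]^3.
HN type (ℓ=6): μ^(1)=32; μ^(2)=25/2; μ^(3)=6; μ^(4)=-7; μ^(5)=-27/2; μ^(6)=-20

((0, 2, 0, 0, 0); (0, 1, 1, 0, 0); (2, 0, 0, 0, 0); (0, 0, 0, 2, 0); (0, 0, 0, 1, 1); (0, 0, 0, 0, 3))


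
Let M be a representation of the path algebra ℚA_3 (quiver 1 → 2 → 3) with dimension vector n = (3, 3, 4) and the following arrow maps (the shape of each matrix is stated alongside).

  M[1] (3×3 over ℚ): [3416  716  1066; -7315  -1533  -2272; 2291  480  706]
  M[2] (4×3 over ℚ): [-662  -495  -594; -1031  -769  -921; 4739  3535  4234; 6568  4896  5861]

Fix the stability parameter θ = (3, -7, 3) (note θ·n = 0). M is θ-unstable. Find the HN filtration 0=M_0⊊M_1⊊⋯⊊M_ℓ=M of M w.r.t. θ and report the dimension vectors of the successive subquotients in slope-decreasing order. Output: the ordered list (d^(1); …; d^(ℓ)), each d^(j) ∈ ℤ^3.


Via rank(M_{q-1}∘⋯∘M_p): M ≅ I[1,3]^3, I[3,3].
μ_θ-semistable layers: μ^(1)=3; μ^(2)=-2

((0, 0, 4); (3, 3, 0))


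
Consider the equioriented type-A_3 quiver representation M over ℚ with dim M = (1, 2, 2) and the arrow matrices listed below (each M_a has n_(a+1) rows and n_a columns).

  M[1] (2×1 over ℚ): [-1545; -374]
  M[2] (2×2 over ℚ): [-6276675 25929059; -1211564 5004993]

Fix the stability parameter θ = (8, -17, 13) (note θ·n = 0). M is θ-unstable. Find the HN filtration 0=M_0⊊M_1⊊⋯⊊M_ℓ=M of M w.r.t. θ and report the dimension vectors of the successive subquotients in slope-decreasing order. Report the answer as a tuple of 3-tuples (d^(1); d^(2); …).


Via rank(M_{q-1}∘⋯∘M_p): M ≅ I[1,3], I[2,3].
μ_θ-semistable layers: μ^(1)=13; μ^(2)=-9/2; μ^(3)=-17

((0, 0, 2); (1, 1, 0); (0, 1, 0))


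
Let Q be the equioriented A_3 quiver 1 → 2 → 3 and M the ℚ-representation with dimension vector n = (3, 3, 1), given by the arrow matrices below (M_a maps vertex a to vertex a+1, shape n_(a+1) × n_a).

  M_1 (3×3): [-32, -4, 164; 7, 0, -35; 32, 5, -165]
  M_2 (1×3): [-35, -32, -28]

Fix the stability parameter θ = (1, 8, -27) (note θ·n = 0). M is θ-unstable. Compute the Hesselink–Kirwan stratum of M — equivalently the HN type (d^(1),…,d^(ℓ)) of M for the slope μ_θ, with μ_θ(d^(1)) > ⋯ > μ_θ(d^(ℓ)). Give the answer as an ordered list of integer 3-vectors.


Interval decomposition of M: I[1,1], I[1,2]^2, I[2,3].
HN type (ℓ=3): μ^(1)=8; μ^(2)=1; μ^(3)=-19/2

((0, 2, 0); (3, 0, 0); (0, 1, 1))


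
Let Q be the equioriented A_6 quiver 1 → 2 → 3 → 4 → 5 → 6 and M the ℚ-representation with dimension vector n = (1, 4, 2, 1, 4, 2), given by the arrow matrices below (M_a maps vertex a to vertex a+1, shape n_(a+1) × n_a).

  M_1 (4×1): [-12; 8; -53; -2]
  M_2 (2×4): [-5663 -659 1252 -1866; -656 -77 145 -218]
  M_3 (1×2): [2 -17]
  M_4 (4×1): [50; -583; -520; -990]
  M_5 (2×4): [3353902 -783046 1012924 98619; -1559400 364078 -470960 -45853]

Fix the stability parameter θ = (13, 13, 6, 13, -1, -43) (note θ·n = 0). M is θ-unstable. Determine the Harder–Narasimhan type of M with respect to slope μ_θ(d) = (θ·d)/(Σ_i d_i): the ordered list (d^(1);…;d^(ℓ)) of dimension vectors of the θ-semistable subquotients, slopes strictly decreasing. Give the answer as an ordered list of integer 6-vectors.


Via rank(M_{q-1}∘⋯∘M_p): M ≅ I[1,6], I[2,2]^2, I[2,3], I[5,5]^2, I[5,6].
μ_θ-semistable layers: μ^(1)=13; μ^(2)=19/2; μ^(3)=1/6; μ^(4)=-1; μ^(5)=-22

((0, 2, 0, 0, 0, 0); (0, 1, 1, 0, 0, 0); (1, 1, 1, 1, 1, 1); (0, 0, 0, 0, 2, 0); (0, 0, 0, 0, 1, 1))


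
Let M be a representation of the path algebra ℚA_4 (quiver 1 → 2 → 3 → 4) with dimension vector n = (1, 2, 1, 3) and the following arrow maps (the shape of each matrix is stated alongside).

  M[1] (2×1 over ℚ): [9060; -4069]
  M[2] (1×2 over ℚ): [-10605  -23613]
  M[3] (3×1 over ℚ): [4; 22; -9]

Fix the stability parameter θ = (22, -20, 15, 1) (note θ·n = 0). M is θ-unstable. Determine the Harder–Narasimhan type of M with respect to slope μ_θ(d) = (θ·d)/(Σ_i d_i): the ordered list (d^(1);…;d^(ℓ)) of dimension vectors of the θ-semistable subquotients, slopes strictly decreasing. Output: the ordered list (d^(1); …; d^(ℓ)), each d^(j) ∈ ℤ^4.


Interval decomposition of M: I[1,4], I[2,2], I[4,4]^2.
HN type (ℓ=3): μ^(1)=8; μ^(2)=1; μ^(3)=-20

((0, 0, 1, 1); (1, 1, 0, 2); (0, 1, 0, 0))


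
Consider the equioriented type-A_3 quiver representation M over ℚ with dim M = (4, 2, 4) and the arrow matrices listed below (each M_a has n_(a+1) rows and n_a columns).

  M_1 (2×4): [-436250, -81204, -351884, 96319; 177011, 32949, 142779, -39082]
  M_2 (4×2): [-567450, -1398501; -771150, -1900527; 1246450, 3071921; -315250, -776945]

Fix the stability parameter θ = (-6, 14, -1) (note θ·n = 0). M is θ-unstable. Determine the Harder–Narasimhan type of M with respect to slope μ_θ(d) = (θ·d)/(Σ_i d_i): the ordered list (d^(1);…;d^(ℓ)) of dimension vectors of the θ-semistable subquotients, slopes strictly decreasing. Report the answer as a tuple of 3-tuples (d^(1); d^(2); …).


Barcode: M ≅ I[1,1]^2, I[1,2], I[1,3], I[3,3]^3. HN layers by μ_θ (4 steps, strictly decreasing):
  μ^(1)=14; μ^(2)=13/2; μ^(3)=-1; μ^(4)=-6

((0, 1, 0); (0, 1, 1); (0, 0, 3); (4, 0, 0))


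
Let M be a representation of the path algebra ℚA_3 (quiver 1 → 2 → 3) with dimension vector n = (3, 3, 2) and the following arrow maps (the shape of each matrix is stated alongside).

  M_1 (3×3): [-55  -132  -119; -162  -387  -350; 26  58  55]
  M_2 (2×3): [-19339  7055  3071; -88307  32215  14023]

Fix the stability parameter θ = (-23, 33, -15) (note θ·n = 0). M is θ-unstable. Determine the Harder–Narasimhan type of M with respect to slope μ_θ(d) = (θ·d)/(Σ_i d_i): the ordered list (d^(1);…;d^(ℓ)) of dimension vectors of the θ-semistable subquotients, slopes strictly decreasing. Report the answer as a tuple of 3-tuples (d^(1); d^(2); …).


Via rank(M_{q-1}∘⋯∘M_p): M ≅ I[1,2]^2, I[1,3], I[3,3].
μ_θ-semistable layers: μ^(1)=33; μ^(2)=9; μ^(3)=-15; μ^(4)=-23

((0, 2, 0); (0, 1, 1); (0, 0, 1); (3, 0, 0))


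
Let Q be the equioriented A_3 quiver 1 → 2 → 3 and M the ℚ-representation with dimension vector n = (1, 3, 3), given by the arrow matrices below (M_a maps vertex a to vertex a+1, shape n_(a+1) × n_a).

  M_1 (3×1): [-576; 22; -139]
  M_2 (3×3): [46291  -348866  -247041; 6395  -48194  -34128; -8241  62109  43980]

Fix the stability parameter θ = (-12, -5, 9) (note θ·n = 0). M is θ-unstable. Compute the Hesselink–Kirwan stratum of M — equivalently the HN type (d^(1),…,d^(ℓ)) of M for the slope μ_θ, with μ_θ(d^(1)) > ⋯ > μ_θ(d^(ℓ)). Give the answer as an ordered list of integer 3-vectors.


Via rank(M_{q-1}∘⋯∘M_p): M ≅ I[1,3], I[2,3]^2.
μ_θ-semistable layers: μ^(1)=9; μ^(2)=-5; μ^(3)=-12

((0, 0, 3); (0, 3, 0); (1, 0, 0))


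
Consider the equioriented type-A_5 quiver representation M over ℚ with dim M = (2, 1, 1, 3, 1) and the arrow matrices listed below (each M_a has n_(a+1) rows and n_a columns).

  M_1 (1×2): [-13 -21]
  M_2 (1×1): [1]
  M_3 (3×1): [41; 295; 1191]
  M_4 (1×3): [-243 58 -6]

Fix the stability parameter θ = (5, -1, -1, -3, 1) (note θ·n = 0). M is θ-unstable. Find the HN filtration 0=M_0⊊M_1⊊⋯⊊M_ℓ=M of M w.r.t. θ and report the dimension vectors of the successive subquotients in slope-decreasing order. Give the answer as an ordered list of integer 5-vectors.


Interval decomposition of M: I[1,1], I[1,5], I[4,4]^2.
HN type (ℓ=4): μ^(1)=5; μ^(2)=1; μ^(3)=0; μ^(4)=-3

((1, 0, 0, 0, 0); (0, 0, 0, 0, 1); (1, 1, 1, 1, 0); (0, 0, 0, 2, 0))


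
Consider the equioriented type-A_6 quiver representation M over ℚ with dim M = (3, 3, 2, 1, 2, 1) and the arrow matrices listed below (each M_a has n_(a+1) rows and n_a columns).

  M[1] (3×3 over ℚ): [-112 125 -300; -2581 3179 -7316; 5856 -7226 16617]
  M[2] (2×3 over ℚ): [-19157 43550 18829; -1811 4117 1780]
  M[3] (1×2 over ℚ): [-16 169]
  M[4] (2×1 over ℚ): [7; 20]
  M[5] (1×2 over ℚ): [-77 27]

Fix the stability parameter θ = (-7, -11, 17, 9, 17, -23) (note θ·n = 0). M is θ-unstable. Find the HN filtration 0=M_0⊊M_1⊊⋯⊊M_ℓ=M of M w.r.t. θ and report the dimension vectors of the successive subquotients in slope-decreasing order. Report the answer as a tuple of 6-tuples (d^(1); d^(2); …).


Barcode: M ≅ I[1,2], I[1,3], I[1,6], I[5,5]. HN layers by μ_θ (3 steps, strictly decreasing):
  μ^(1)=17; μ^(2)=5; μ^(3)=-9

((0, 0, 1, 0, 1, 0); (0, 0, 1, 1, 1, 1); (3, 3, 0, 0, 0, 0))
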